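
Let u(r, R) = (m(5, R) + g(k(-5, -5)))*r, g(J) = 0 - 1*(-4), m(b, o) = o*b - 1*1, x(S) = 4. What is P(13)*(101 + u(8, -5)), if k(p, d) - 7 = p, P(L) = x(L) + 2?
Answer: -450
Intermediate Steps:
P(L) = 6 (P(L) = 4 + 2 = 6)
k(p, d) = 7 + p
m(b, o) = -1 + b*o (m(b, o) = b*o - 1 = -1 + b*o)
g(J) = 4 (g(J) = 0 + 4 = 4)
u(r, R) = r*(3 + 5*R) (u(r, R) = ((-1 + 5*R) + 4)*r = (3 + 5*R)*r = r*(3 + 5*R))
P(13)*(101 + u(8, -5)) = 6*(101 + 8*(3 + 5*(-5))) = 6*(101 + 8*(3 - 25)) = 6*(101 + 8*(-22)) = 6*(101 - 176) = 6*(-75) = -450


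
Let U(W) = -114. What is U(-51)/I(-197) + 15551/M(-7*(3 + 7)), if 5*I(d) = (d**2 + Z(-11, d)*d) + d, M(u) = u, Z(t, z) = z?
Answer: -401337957/1806490 ≈ -222.16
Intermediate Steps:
I(d) = d/5 + 2*d**2/5 (I(d) = ((d**2 + d*d) + d)/5 = ((d**2 + d**2) + d)/5 = (2*d**2 + d)/5 = (d + 2*d**2)/5 = d/5 + 2*d**2/5)
U(-51)/I(-197) + 15551/M(-7*(3 + 7)) = -114*(-5/(197*(1 + 2*(-197)))) + 15551/((-7*(3 + 7))) = -114*(-5/(197*(1 - 394))) + 15551/((-7*10)) = -114/((1/5)*(-197)*(-393)) + 15551/(-70) = -114/77421/5 + 15551*(-1/70) = -114*5/77421 - 15551/70 = -190/25807 - 15551/70 = -401337957/1806490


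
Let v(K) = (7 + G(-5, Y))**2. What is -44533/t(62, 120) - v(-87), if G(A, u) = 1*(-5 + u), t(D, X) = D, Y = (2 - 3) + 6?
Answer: -47571/62 ≈ -767.27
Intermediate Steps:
Y = 5 (Y = -1 + 6 = 5)
G(A, u) = -5 + u
v(K) = 49 (v(K) = (7 + (-5 + 5))**2 = (7 + 0)**2 = 7**2 = 49)
-44533/t(62, 120) - v(-87) = -44533/62 - 1*49 = -44533*1/62 - 49 = -44533/62 - 49 = -47571/62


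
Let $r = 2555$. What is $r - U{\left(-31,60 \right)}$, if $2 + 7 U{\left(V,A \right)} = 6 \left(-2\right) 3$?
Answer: $\frac{17923}{7} \approx 2560.4$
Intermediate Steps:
$U{\left(V,A \right)} = - \frac{38}{7}$ ($U{\left(V,A \right)} = - \frac{2}{7} + \frac{6 \left(-2\right) 3}{7} = - \frac{2}{7} + \frac{\left(-12\right) 3}{7} = - \frac{2}{7} + \frac{1}{7} \left(-36\right) = - \frac{2}{7} - \frac{36}{7} = - \frac{38}{7}$)
$r - U{\left(-31,60 \right)} = 2555 - - \frac{38}{7} = 2555 + \frac{38}{7} = \frac{17923}{7}$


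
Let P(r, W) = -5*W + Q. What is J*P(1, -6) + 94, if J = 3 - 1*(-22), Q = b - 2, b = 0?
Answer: 794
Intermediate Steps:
Q = -2 (Q = 0 - 2 = -2)
P(r, W) = -2 - 5*W (P(r, W) = -5*W - 2 = -2 - 5*W)
J = 25 (J = 3 + 22 = 25)
J*P(1, -6) + 94 = 25*(-2 - 5*(-6)) + 94 = 25*(-2 + 30) + 94 = 25*28 + 94 = 700 + 94 = 794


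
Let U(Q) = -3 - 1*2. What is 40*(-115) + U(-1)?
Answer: -4605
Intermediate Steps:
U(Q) = -5 (U(Q) = -3 - 2 = -5)
40*(-115) + U(-1) = 40*(-115) - 5 = -4600 - 5 = -4605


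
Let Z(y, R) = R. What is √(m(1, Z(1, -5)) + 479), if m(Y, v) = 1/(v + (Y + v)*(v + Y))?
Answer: √57970/11 ≈ 21.888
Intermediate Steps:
m(Y, v) = 1/(v + (Y + v)²) (m(Y, v) = 1/(v + (Y + v)*(Y + v)) = 1/(v + (Y + v)²))
√(m(1, Z(1, -5)) + 479) = √(1/(-5 + (1 - 5)²) + 479) = √(1/(-5 + (-4)²) + 479) = √(1/(-5 + 16) + 479) = √(1/11 + 479) = √(5270/11) = √57970/11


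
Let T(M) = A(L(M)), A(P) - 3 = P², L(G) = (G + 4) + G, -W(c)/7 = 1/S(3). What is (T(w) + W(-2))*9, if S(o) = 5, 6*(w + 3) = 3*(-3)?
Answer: 1197/5 ≈ 239.40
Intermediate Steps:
w = -9/2 (w = -3 + (3*(-3))/6 = -3 + (⅙)*(-9) = -3 - 3/2 = -9/2 ≈ -4.5000)
W(c) = -7/5
L(G) = 4 + 2*G (L(G) = (4 + G) + G = 4 + 2*G)
A(P) = 3 + P²
T(M) = 3 + (4 + 2*M)²
(T(w) + W(-2))*9 = ((3 + 4*(2 - 9/2)²) - 7/5)*9 = ((3 + 4*(-5/2)²) - 7/5)*9 = ((3 + 4*(25/4)) - 7/5)*9 = ((3 + 25) - 7/5)*9 = (28 - 7/5)*9 = (133/5)*9 = 1197/5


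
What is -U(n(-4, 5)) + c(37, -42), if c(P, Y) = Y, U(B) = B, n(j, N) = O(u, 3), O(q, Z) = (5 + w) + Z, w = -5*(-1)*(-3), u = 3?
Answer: -35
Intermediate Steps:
w = -15 (w = 5*(-3) = -15)
O(q, Z) = -10 + Z (O(q, Z) = (5 - 15) + Z = -10 + Z)
n(j, N) = -7 (n(j, N) = -10 + 3 = -7)
-U(n(-4, 5)) + c(37, -42) = -1*(-7) - 42 = 7 - 42 = -35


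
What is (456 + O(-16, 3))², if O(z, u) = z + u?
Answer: 196249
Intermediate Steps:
O(z, u) = u + z
(456 + O(-16, 3))² = (456 + (3 - 16))² = (456 - 13)² = 443² = 196249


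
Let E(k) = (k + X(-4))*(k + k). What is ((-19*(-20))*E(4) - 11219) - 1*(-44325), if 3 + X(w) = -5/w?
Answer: 39946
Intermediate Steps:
X(w) = -3 - 5/w
E(k) = 2*k*(-7/4 + k) (E(k) = (k + (-3 - 5/(-4)))*(k + k) = (k + (-3 - 5*(-¼)))*(2*k) = (k + (-3 + 5/4))*(2*k) = (k - 7/4)*(2*k) = (-7/4 + k)*(2*k) = 2*k*(-7/4 + k))
((-19*(-20))*E(4) - 11219) - 1*(-44325) = ((-19*(-20))*((½)*4*(-7 + 4*4)) - 11219) - 1*(-44325) = (380*((½)*4*(-7 + 16)) - 11219) + 44325 = (380*((½)*4*9) - 11219) + 44325 = (380*18 - 11219) + 44325 = (6840 - 11219) + 44325 = -4379 + 44325 = 39946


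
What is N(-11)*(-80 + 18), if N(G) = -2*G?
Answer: -1364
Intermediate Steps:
N(-11)*(-80 + 18) = (-2*(-11))*(-80 + 18) = 22*(-62) = -1364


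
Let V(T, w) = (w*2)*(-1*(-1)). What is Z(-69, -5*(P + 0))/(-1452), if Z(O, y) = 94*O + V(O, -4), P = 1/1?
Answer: 3247/726 ≈ 4.4725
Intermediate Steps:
P = 1
V(T, w) = 2*w (V(T, w) = (2*w)*1 = 2*w)
Z(O, y) = -8 + 94*O (Z(O, y) = 94*O + 2*(-4) = 94*O - 8 = -8 + 94*O)
Z(-69, -5*(P + 0))/(-1452) = (-8 + 94*(-69))/(-1452) = (-8 - 6486)*(-1/1452) = -6494*(-1/1452) = 3247/726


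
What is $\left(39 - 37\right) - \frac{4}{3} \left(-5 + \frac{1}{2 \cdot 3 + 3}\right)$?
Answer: $\frac{352}{27} \approx 13.037$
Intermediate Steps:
$\left(39 - 37\right) - \frac{4}{3} \left(-5 + \frac{1}{2 \cdot 3 + 3}\right) = 2 \left(-4\right) \frac{1}{3} \left(-5 + \frac{1}{6 + 3}\right) = 2 \left(- \frac{4 \left(-5 + \frac{1}{9}\right)}{3}\right) = 2 \left(\left(- \frac{4}{3}\right) \left(- \frac{44}{9}\right)\right) = 2 \cdot \frac{176}{27} = \frac{352}{27}$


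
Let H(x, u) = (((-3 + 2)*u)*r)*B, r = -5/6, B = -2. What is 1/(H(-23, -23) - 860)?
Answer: -3/2465 ≈ -0.0012170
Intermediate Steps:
r = -5/6 (r = -5*1/6 = -5/6 ≈ -0.83333)
H(x, u) = -5*u/3 (H(x, u) = (((-3 + 2)*u)*(-5/6))*(-2) = (-u*(-5/6))*(-2) = (5*u/6)*(-2) = -5*u/3)
1/(H(-23, -23) - 860) = 1/(-5/3*(-23) - 860) = 1/(115/3 - 860) = 1/(-2465/3) = -3/2465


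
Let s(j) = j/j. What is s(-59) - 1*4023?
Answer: -4022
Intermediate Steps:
s(j) = 1
s(-59) - 1*4023 = 1 - 1*4023 = 1 - 4023 = -4022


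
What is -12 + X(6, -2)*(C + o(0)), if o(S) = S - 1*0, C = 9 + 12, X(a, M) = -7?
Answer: -159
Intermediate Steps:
C = 21
o(S) = S (o(S) = S + 0 = S)
-12 + X(6, -2)*(C + o(0)) = -12 - 7*(21 + 0) = -12 - 7*21 = -12 - 147 = -159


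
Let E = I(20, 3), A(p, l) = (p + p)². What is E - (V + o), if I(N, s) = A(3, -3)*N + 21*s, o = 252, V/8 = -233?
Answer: 2395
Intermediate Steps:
V = -1864 (V = 8*(-233) = -1864)
A(p, l) = 4*p² (A(p, l) = (2*p)² = 4*p²)
I(N, s) = 21*s + 36*N (I(N, s) = (4*3²)*N + 21*s = (4*9)*N + 21*s = 36*N + 21*s = 21*s + 36*N)
E = 783 (E = 21*3 + 36*20 = 63 + 720 = 783)
E - (V + o) = 783 - (-1864 + 252) = 783 - 1*(-1612) = 783 + 1612 = 2395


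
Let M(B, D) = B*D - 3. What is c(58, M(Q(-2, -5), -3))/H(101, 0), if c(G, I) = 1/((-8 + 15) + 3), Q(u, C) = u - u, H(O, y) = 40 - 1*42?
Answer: -1/20 ≈ -0.050000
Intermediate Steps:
H(O, y) = -2 (H(O, y) = 40 - 42 = -2)
Q(u, C) = 0
M(B, D) = -3 + B*D
c(G, I) = ⅒ (c(G, I) = 1/(7 + 3) = 1/10 = ⅒)
c(58, M(Q(-2, -5), -3))/H(101, 0) = (⅒)/(-2) = (⅒)*(-½) = -1/20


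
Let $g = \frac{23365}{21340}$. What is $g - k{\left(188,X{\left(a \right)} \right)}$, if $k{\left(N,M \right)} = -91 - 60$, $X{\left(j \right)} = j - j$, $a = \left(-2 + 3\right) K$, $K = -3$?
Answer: $\frac{649141}{4268} \approx 152.09$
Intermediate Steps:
$a = -3$ ($a = \left(-2 + 3\right) \left(-3\right) = 1 \left(-3\right) = -3$)
$X{\left(j \right)} = 0$
$k{\left(N,M \right)} = -151$ ($k{\left(N,M \right)} = -91 - 60 = -151$)
$g = \frac{4673}{4268}$ ($g = 23365 \cdot \frac{1}{21340} = \frac{4673}{4268} \approx 1.0949$)
$g - k{\left(188,X{\left(a \right)} \right)} = \frac{4673}{4268} - -151 = \frac{4673}{4268} + 151 = \frac{649141}{4268}$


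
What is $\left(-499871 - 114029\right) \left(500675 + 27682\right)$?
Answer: $-324358362300$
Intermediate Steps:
$\left(-499871 - 114029\right) \left(500675 + 27682\right) = \left(-613900\right) 528357 = -324358362300$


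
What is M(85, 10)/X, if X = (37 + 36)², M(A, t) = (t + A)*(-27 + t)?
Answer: -1615/5329 ≈ -0.30306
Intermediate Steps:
M(A, t) = (-27 + t)*(A + t) (M(A, t) = (A + t)*(-27 + t) = (-27 + t)*(A + t))
X = 5329 (X = 73² = 5329)
M(85, 10)/X = (10² - 27*85 - 27*10 + 85*10)/5329 = (100 - 2295 - 270 + 850)*(1/5329) = -1615*1/5329 = -1615/5329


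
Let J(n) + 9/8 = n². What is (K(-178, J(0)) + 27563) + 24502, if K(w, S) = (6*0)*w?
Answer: 52065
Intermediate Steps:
J(n) = -9/8 + n²
K(w, S) = 0 (K(w, S) = 0*w = 0)
(K(-178, J(0)) + 27563) + 24502 = (0 + 27563) + 24502 = 27563 + 24502 = 52065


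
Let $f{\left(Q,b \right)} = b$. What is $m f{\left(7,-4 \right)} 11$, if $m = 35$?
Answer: $-1540$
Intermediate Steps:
$m f{\left(7,-4 \right)} 11 = 35 \left(-4\right) 11 = \left(-140\right) 11 = -1540$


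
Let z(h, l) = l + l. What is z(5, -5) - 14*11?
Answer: -164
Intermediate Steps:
z(h, l) = 2*l
z(5, -5) - 14*11 = 2*(-5) - 14*11 = -10 - 154 = -164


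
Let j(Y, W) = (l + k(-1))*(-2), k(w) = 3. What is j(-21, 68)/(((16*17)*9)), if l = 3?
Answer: -1/204 ≈ -0.0049020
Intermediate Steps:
j(Y, W) = -12 (j(Y, W) = (3 + 3)*(-2) = 6*(-2) = -12)
j(-21, 68)/(((16*17)*9)) = -12/((16*17)*9) = -12/(272*9) = -12/2448 = -12*1/2448 = -1/204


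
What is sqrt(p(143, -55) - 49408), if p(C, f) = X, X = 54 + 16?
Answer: 3*I*sqrt(5482) ≈ 222.12*I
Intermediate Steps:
X = 70
p(C, f) = 70
sqrt(p(143, -55) - 49408) = sqrt(70 - 49408) = sqrt(-49338) = 3*I*sqrt(5482)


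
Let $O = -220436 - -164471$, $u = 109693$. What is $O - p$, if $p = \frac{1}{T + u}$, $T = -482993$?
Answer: $- \frac{20891734499}{373300} \approx -55965.0$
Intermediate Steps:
$O = -55965$ ($O = -220436 + 164471 = -55965$)
$p = - \frac{1}{373300}$ ($p = \frac{1}{-482993 + 109693} = \frac{1}{-373300} = - \frac{1}{373300} \approx -2.6788 \cdot 10^{-6}$)
$O - p = -55965 - - \frac{1}{373300} = -55965 + \frac{1}{373300} = - \frac{20891734499}{373300}$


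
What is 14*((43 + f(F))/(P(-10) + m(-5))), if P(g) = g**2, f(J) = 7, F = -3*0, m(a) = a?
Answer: 140/19 ≈ 7.3684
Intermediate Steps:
F = 0
14*((43 + f(F))/(P(-10) + m(-5))) = 14*((43 + 7)/((-10)**2 - 5)) = 14*(50/(100 - 5)) = 14*(50/95) = 14*(50*(1/95)) = 14*(10/19) = 140/19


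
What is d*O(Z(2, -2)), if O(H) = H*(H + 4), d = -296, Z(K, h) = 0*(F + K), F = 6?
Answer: 0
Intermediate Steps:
Z(K, h) = 0 (Z(K, h) = 0*(6 + K) = 0)
O(H) = H*(4 + H)
d*O(Z(2, -2)) = -0*(4 + 0) = -0*4 = -296*0 = 0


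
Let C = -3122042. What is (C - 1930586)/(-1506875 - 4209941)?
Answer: 180451/204172 ≈ 0.88382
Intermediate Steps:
(C - 1930586)/(-1506875 - 4209941) = (-3122042 - 1930586)/(-1506875 - 4209941) = -5052628/(-5716816) = -5052628*(-1/5716816) = 180451/204172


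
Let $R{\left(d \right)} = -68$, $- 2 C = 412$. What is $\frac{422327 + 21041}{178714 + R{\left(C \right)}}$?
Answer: $\frac{221684}{89323} \approx 2.4818$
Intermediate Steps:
$C = -206$ ($C = \left(- \frac{1}{2}\right) 412 = -206$)
$\frac{422327 + 21041}{178714 + R{\left(C \right)}} = \frac{422327 + 21041}{178714 - 68} = \frac{443368}{178646} = 443368 \cdot \frac{1}{178646} = \frac{221684}{89323}$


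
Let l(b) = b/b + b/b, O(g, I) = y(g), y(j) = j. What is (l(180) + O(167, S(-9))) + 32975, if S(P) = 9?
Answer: 33144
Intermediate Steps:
O(g, I) = g
l(b) = 2 (l(b) = 1 + 1 = 2)
(l(180) + O(167, S(-9))) + 32975 = (2 + 167) + 32975 = 169 + 32975 = 33144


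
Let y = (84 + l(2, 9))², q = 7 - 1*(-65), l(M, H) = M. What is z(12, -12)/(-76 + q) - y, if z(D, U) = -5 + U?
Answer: -29567/4 ≈ -7391.8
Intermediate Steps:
q = 72 (q = 7 + 65 = 72)
y = 7396 (y = (84 + 2)² = 86² = 7396)
z(12, -12)/(-76 + q) - y = (-5 - 12)/(-76 + 72) - 1*7396 = -17/(-4) - 7396 = -¼*(-17) - 7396 = 17/4 - 7396 = -29567/4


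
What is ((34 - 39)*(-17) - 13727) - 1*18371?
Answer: -32013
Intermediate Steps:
((34 - 39)*(-17) - 13727) - 1*18371 = (-5*(-17) - 13727) - 18371 = (85 - 13727) - 18371 = -13642 - 18371 = -32013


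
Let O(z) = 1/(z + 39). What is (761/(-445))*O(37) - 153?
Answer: -5175221/33820 ≈ -153.02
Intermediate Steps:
O(z) = 1/(39 + z)
(761/(-445))*O(37) - 153 = (761/(-445))/(39 + 37) - 153 = (761*(-1/445))/76 - 153 = -761/445*1/76 - 153 = -761/33820 - 153 = -5175221/33820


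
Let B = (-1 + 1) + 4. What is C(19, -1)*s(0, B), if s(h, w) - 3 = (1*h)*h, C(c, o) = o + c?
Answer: 54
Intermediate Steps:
B = 4 (B = 0 + 4 = 4)
C(c, o) = c + o
s(h, w) = 3 + h**2 (s(h, w) = 3 + (1*h)*h = 3 + h*h = 3 + h**2)
C(19, -1)*s(0, B) = (19 - 1)*(3 + 0**2) = 18*(3 + 0) = 18*3 = 54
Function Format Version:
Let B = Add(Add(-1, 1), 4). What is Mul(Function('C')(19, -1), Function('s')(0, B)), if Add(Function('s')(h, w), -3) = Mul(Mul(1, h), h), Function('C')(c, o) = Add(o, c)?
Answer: 54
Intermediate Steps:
B = 4 (B = Add(0, 4) = 4)
Function('C')(c, o) = Add(c, o)
Function('s')(h, w) = Add(3, Pow(h, 2)) (Function('s')(h, w) = Add(3, Mul(Mul(1, h), h)) = Add(3, Mul(h, h)) = Add(3, Pow(h, 2)))
Mul(Function('C')(19, -1), Function('s')(0, B)) = Mul(Add(19, -1), Add(3, Pow(0, 2))) = Mul(18, Add(3, 0)) = Mul(18, 3) = 54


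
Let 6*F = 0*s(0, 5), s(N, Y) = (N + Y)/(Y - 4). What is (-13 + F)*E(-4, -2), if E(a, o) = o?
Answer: 26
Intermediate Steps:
s(N, Y) = (N + Y)/(-4 + Y)
F = 0 (F = (0*((0 + 5)/(-4 + 5)))/6 = (0*(5/1))/6 = (0*(1*5))/6 = (0*5)/6 = (⅙)*0 = 0)
(-13 + F)*E(-4, -2) = (-13 + 0)*(-2) = -13*(-2) = 26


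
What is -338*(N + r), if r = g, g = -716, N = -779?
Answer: 505310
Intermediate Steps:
r = -716
-338*(N + r) = -338*(-779 - 716) = -338*(-1495) = 505310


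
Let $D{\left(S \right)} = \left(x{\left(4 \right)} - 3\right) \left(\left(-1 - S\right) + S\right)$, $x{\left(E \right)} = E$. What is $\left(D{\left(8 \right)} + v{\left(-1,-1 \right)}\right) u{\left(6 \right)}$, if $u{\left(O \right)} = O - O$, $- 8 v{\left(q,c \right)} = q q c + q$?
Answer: $0$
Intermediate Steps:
$v{\left(q,c \right)} = - \frac{q}{8} - \frac{c q^{2}}{8}$ ($v{\left(q,c \right)} = - \frac{q q c + q}{8} = - \frac{q^{2} c + q}{8} = - \frac{c q^{2} + q}{8} = - \frac{q + c q^{2}}{8} = - \frac{q}{8} - \frac{c q^{2}}{8}$)
$D{\left(S \right)} = -1$ ($D{\left(S \right)} = \left(4 - 3\right) \left(\left(-1 - S\right) + S\right) = 1 \left(-1\right) = -1$)
$u{\left(O \right)} = 0$
$\left(D{\left(8 \right)} + v{\left(-1,-1 \right)}\right) u{\left(6 \right)} = \left(-1 - - \frac{1 - -1}{8}\right) 0 = \left(-1 - - \frac{1 + 1}{8}\right) 0 = \left(-1 - \left(- \frac{1}{8}\right) 2\right) 0 = \left(-1 + \frac{1}{4}\right) 0 = \left(- \frac{3}{4}\right) 0 = 0$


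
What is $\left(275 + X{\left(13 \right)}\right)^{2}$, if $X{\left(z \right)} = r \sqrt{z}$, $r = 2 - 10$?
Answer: $76457 - 4400 \sqrt{13} \approx 60593.0$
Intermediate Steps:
$r = -8$ ($r = 2 - 10 = -8$)
$X{\left(z \right)} = - 8 \sqrt{z}$
$\left(275 + X{\left(13 \right)}\right)^{2} = \left(275 - 8 \sqrt{13}\right)^{2}$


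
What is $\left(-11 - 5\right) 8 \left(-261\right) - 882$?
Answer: $32526$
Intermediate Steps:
$\left(-11 - 5\right) 8 \left(-261\right) - 882 = \left(-16\right) 8 \left(-261\right) - 882 = \left(-128\right) \left(-261\right) - 882 = 33408 - 882 = 32526$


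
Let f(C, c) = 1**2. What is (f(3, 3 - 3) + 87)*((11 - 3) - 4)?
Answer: 352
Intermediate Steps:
f(C, c) = 1
(f(3, 3 - 3) + 87)*((11 - 3) - 4) = (1 + 87)*((11 - 3) - 4) = 88*(8 - 4) = 88*4 = 352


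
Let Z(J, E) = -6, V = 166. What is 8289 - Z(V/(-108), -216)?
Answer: 8295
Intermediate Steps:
8289 - Z(V/(-108), -216) = 8289 - 1*(-6) = 8289 + 6 = 8295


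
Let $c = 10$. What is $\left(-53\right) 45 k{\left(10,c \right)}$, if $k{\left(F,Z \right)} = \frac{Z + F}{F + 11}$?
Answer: $- \frac{15900}{7} \approx -2271.4$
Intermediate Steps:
$k{\left(F,Z \right)} = \frac{F + Z}{11 + F}$
$\left(-53\right) 45 k{\left(10,c \right)} = \left(-53\right) 45 \frac{10 + 10}{11 + 10} = - 2385 \cdot \frac{1}{21} \cdot 20 = \left(-2385\right) \frac{20}{21} = - \frac{15900}{7}$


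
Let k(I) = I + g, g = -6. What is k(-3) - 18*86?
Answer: -1557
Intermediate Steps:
k(I) = -6 + I (k(I) = I - 6 = -6 + I)
k(-3) - 18*86 = (-6 - 3) - 18*86 = -9 - 1548 = -1557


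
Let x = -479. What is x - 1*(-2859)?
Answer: 2380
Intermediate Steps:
x - 1*(-2859) = -479 - 1*(-2859) = -479 + 2859 = 2380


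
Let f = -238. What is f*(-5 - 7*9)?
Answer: 16184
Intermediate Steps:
f*(-5 - 7*9) = -238*(-5 - 7*9) = -238*(-5 - 63) = -238*(-68) = 16184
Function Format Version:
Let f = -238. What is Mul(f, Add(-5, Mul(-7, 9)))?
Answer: 16184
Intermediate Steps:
Mul(f, Add(-5, Mul(-7, 9))) = Mul(-238, Add(-5, Mul(-7, 9))) = Mul(-238, Add(-5, -63)) = Mul(-238, -68) = 16184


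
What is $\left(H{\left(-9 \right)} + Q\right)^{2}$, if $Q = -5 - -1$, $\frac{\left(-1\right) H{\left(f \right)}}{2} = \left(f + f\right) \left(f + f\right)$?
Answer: $425104$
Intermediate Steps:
$H{\left(f \right)} = - 8 f^{2}$ ($H{\left(f \right)} = - 2 \left(f + f\right) \left(f + f\right) = - 2 \cdot 2 f 2 f = - 2 \cdot 4 f^{2} = - 8 f^{2}$)
$Q = -4$ ($Q = -5 + 1 = -4$)
$\left(H{\left(-9 \right)} + Q\right)^{2} = \left(- 8 \left(-9\right)^{2} - 4\right)^{2} = \left(\left(-8\right) 81 - 4\right)^{2} = \left(-648 - 4\right)^{2} = \left(-652\right)^{2} = 425104$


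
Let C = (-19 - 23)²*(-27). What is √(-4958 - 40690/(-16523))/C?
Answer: -I*√222371618/10089198 ≈ -0.001478*I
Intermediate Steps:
C = -47628 (C = (-42)²*(-27) = 1764*(-27) = -47628)
√(-4958 - 40690/(-16523))/C = √(-4958 - 40690/(-16523))/(-47628) = √(-4958 - 40690*(-1/16523))*(-1/47628) = √(-4958 + 3130/1271)*(-1/47628) = √(-6298488/1271)*(-1/47628) = (6*I*√222371618/1271)*(-1/47628) = -I*√222371618/10089198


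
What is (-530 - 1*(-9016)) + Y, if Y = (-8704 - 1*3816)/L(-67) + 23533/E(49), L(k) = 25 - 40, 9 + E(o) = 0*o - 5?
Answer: 320869/42 ≈ 7639.7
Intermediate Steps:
E(o) = -14 (E(o) = -9 + (0*o - 5) = -9 + (0 - 5) = -9 - 5 = -14)
L(k) = -15
Y = -35543/42 (Y = (-8704 - 1*3816)/(-15) + 23533/(-14) = (-8704 - 3816)*(-1/15) + 23533*(-1/14) = -12520*(-1/15) - 23533/14 = 2504/3 - 23533/14 = -35543/42 ≈ -846.26)
(-530 - 1*(-9016)) + Y = (-530 - 1*(-9016)) - 35543/42 = (-530 + 9016) - 35543/42 = 8486 - 35543/42 = 320869/42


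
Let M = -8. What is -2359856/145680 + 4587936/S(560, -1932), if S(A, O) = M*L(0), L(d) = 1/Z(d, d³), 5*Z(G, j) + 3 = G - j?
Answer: 626567861/1821 ≈ 3.4408e+5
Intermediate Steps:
Z(G, j) = -⅗ - j/5 + G/5 (Z(G, j) = -⅗ + (G - j)/5 = -⅗ + (-j/5 + G/5) = -⅗ - j/5 + G/5)
L(d) = 1/(-⅗ - d³/5 + d/5)
S(A, O) = 40/3 (S(A, O) = -(-40)/(3 + 0³ - 1*0) = -(-40)/(3 + 0 + 0) = -(-40)/3 = -8*(-5/3) = 40/3)
-2359856/145680 + 4587936/S(560, -1932) = -2359856/145680 + 4587936/(40/3) = -2359856*1/145680 + 4587936*(3/40) = -147491/9105 + 1720476/5 = 626567861/1821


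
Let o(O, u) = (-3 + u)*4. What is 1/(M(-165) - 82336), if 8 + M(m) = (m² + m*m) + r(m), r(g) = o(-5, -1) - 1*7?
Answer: -1/27917 ≈ -3.5820e-5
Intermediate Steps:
o(O, u) = -12 + 4*u
r(g) = -23 (r(g) = (-12 + 4*(-1)) - 1*7 = (-12 - 4) - 7 = -16 - 7 = -23)
M(m) = -31 + 2*m² (M(m) = -8 + ((m² + m*m) - 23) = -8 + ((m² + m²) - 23) = -8 + (2*m² - 23) = -8 + (-23 + 2*m²) = -31 + 2*m²)
1/(M(-165) - 82336) = 1/((-31 + 2*(-165)²) - 82336) = 1/((-31 + 2*27225) - 82336) = 1/((-31 + 54450) - 82336) = 1/(54419 - 82336) = 1/(-27917) = -1/27917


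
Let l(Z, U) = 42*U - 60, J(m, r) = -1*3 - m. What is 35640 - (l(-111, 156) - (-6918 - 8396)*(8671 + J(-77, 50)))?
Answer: -133891782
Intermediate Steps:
J(m, r) = -3 - m
l(Z, U) = -60 + 42*U
35640 - (l(-111, 156) - (-6918 - 8396)*(8671 + J(-77, 50))) = 35640 - ((-60 + 42*156) - (-6918 - 8396)*(8671 + (-3 - 1*(-77)))) = 35640 - ((-60 + 6552) - (-15314)*(8671 + (-3 + 77))) = 35640 - (6492 - (-15314)*(8671 + 74)) = 35640 - (6492 - (-15314)*8745) = 35640 - (6492 - 1*(-133920930)) = 35640 - (6492 + 133920930) = 35640 - 1*133927422 = 35640 - 133927422 = -133891782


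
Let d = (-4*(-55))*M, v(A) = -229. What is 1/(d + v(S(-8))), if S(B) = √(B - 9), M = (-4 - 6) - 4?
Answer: -1/3309 ≈ -0.00030221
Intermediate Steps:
M = -14 (M = -10 - 4 = -14)
S(B) = √(-9 + B)
d = -3080 (d = -4*(-55)*(-14) = 220*(-14) = -3080)
1/(d + v(S(-8))) = 1/(-3080 - 229) = 1/(-3309) = -1/3309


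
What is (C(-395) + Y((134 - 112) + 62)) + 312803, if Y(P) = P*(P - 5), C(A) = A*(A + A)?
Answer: 631489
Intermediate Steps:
C(A) = 2*A² (C(A) = A*(2*A) = 2*A²)
Y(P) = P*(-5 + P)
(C(-395) + Y((134 - 112) + 62)) + 312803 = (2*(-395)² + ((134 - 112) + 62)*(-5 + ((134 - 112) + 62))) + 312803 = (2*156025 + (22 + 62)*(-5 + (22 + 62))) + 312803 = (312050 + 84*(-5 + 84)) + 312803 = (312050 + 84*79) + 312803 = (312050 + 6636) + 312803 = 318686 + 312803 = 631489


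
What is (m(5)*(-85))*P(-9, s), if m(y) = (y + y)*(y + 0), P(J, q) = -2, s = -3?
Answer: 8500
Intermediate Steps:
m(y) = 2*y² (m(y) = (2*y)*y = 2*y²)
(m(5)*(-85))*P(-9, s) = ((2*5²)*(-85))*(-2) = ((2*25)*(-85))*(-2) = (50*(-85))*(-2) = -4250*(-2) = 8500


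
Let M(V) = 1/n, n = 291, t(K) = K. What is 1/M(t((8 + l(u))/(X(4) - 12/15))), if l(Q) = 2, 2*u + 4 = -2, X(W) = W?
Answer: 291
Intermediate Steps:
u = -3 (u = -2 + (½)*(-2) = -2 - 1 = -3)
M(V) = 1/291
1/M(t((8 + l(u))/(X(4) - 12/15))) = 1/(1/291) = 291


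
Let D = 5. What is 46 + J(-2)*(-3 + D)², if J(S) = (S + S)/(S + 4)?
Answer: 38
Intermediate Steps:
J(S) = 2*S/(4 + S) (J(S) = (2*S)/(4 + S) = 2*S/(4 + S))
46 + J(-2)*(-3 + D)² = 46 + (2*(-2)/(4 - 2))*(-3 + 5)² = 46 + (2*(-2)/2)*2² = 46 + (2*(-2)*(½))*4 = 46 - 2*4 = 46 - 8 = 38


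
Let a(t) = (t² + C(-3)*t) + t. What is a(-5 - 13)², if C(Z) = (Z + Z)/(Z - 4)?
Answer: 4137156/49 ≈ 84432.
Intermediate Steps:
C(Z) = 2*Z/(-4 + Z) (C(Z) = (2*Z)/(-4 + Z) = 2*Z/(-4 + Z))
a(t) = t² + 13*t/7 (a(t) = (t² + (2*(-3)/(-4 - 3))*t) + t = (t² + (2*(-3)/(-7))*t) + t = (t² + (2*(-3)*(-⅐))*t) + t = (t² + 6*t/7) + t = t² + 13*t/7)
a(-5 - 13)² = ((-5 - 13)*(13 + 7*(-5 - 13))/7)² = ((⅐)*(-18)*(13 + 7*(-18)))² = ((⅐)*(-18)*(13 - 126))² = ((⅐)*(-18)*(-113))² = (2034/7)² = 4137156/49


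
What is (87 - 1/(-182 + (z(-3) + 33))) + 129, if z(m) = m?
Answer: 32833/152 ≈ 216.01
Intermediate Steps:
(87 - 1/(-182 + (z(-3) + 33))) + 129 = (87 - 1/(-182 + (-3 + 33))) + 129 = (87 - 1/(-182 + 30)) + 129 = (87 - 1/(-152)) + 129 = (87 - 1*(-1/152)) + 129 = (87 + 1/152) + 129 = 13225/152 + 129 = 32833/152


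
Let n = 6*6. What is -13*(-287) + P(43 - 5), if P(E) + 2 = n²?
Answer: 5025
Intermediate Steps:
n = 36
P(E) = 1294 (P(E) = -2 + 36² = -2 + 1296 = 1294)
-13*(-287) + P(43 - 5) = -13*(-287) + 1294 = 3731 + 1294 = 5025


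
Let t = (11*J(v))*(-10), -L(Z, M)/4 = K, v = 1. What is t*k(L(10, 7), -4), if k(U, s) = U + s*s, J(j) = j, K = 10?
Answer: 2640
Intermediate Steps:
L(Z, M) = -40 (L(Z, M) = -4*10 = -40)
k(U, s) = U + s²
t = -110 (t = (11*1)*(-10) = 11*(-10) = -110)
t*k(L(10, 7), -4) = -110*(-40 + (-4)²) = -110*(-40 + 16) = -110*(-24) = 2640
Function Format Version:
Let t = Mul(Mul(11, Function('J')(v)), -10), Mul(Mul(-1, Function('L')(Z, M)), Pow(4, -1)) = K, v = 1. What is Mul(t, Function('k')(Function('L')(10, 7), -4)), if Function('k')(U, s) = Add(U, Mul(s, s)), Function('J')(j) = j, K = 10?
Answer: 2640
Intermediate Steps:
Function('L')(Z, M) = -40 (Function('L')(Z, M) = Mul(-4, 10) = -40)
Function('k')(U, s) = Add(U, Pow(s, 2))
t = -110 (t = Mul(Mul(11, 1), -10) = Mul(11, -10) = -110)
Mul(t, Function('k')(Function('L')(10, 7), -4)) = Mul(-110, Add(-40, Pow(-4, 2))) = Mul(-110, Add(-40, 16)) = Mul(-110, -24) = 2640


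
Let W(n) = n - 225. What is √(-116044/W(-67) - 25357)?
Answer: 15*I*√591154/73 ≈ 157.99*I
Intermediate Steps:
W(n) = -225 + n
√(-116044/W(-67) - 25357) = √(-116044/(-225 - 67) - 25357) = √(-116044/(-292) - 25357) = √(-116044*(-1/292) - 25357) = √(29011/73 - 25357) = √(-1822050/73) = 15*I*√591154/73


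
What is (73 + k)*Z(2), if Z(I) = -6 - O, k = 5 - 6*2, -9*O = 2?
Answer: -1144/3 ≈ -381.33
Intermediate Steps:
O = -2/9 (O = -⅑*2 = -2/9 ≈ -0.22222)
k = -7 (k = 5 - 12 = -7)
Z(I) = -52/9 (Z(I) = -6 - 1*(-2/9) = -6 + 2/9 = -52/9)
(73 + k)*Z(2) = (73 - 7)*(-52/9) = 66*(-52/9) = -1144/3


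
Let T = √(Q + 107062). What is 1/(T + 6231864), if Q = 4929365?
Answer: 2077288/12945374626023 - √559603/12945374626023 ≈ 1.6041e-7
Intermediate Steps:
T = 3*√559603 (T = √(4929365 + 107062) = √5036427 = 3*√559603 ≈ 2244.2)
1/(T + 6231864) = 1/(3*√559603 + 6231864) = 1/(6231864 + 3*√559603)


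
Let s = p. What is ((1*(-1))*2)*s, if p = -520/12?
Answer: 260/3 ≈ 86.667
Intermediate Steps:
p = -130/3 (p = -520*1/12 = -130/3 ≈ -43.333)
s = -130/3 ≈ -43.333
((1*(-1))*2)*s = ((1*(-1))*2)*(-130/3) = -1*2*(-130/3) = -2*(-130/3) = 260/3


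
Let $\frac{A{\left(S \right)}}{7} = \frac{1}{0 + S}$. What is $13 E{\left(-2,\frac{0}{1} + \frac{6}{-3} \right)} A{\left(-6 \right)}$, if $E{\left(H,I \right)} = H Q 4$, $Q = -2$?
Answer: $- \frac{728}{3} \approx -242.67$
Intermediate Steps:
$E{\left(H,I \right)} = - 8 H$ ($E{\left(H,I \right)} = H \left(-2\right) 4 = - 2 H 4 = - 8 H$)
$A{\left(S \right)} = \frac{7}{S}$ ($A{\left(S \right)} = \frac{7}{0 + S} = \frac{7}{S}$)
$13 E{\left(-2,\frac{0}{1} + \frac{6}{-3} \right)} A{\left(-6 \right)} = 13 \left(\left(-8\right) \left(-2\right)\right) \frac{7}{-6} = 13 \cdot 16 \cdot 7 \left(- \frac{1}{6}\right) = 208 \left(- \frac{7}{6}\right) = - \frac{728}{3}$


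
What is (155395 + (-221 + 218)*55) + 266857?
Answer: 422087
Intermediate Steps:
(155395 + (-221 + 218)*55) + 266857 = (155395 - 3*55) + 266857 = (155395 - 165) + 266857 = 155230 + 266857 = 422087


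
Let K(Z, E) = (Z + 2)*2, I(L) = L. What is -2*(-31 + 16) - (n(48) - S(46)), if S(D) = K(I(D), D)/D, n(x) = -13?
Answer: 1037/23 ≈ 45.087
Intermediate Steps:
K(Z, E) = 4 + 2*Z (K(Z, E) = (2 + Z)*2 = 4 + 2*Z)
S(D) = (4 + 2*D)/D
-2*(-31 + 16) - (n(48) - S(46)) = -2*(-31 + 16) - (-13 - (2 + 4/46)) = -2*(-15) - (-13 - (2 + 4*(1/46))) = 30 - (-13 - (2 + 2/23)) = 30 - (-13 - 1*48/23) = 30 - (-13 - 48/23) = 30 - 1*(-347/23) = 30 + 347/23 = 1037/23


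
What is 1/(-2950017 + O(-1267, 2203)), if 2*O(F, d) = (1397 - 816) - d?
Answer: -1/2950828 ≈ -3.3889e-7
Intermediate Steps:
O(F, d) = 581/2 - d/2 (O(F, d) = ((1397 - 816) - d)/2 = (581 - d)/2 = 581/2 - d/2)
1/(-2950017 + O(-1267, 2203)) = 1/(-2950017 + (581/2 - 1/2*2203)) = 1/(-2950017 + (581/2 - 2203/2)) = 1/(-2950017 - 811) = 1/(-2950828) = -1/2950828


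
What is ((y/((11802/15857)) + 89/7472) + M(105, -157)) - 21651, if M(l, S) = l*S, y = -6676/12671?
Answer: -21306711899000165/558693178512 ≈ -38137.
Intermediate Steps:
y = -6676/12671 (y = -6676*1/12671 = -6676/12671 ≈ -0.52687)
M(l, S) = S*l
((y/((11802/15857)) + 89/7472) + M(105, -157)) - 21651 = ((-6676/(12671*(11802/15857)) + 89/7472) - 157*105) - 21651 = ((-6676/(12671*(11802*(1/15857))) + 89*(1/7472)) - 16485) - 21651 = ((-6676/(12671*11802/15857) + 89/7472) - 16485) - 21651 = ((-6676/12671*15857/11802 + 89/7472) - 16485) - 21651 = ((-52930666/74771571 + 89/7472) - 16485) - 21651 = (-388843266533/558693178512 - 16485) - 21651 = -9210445891036853/558693178512 - 21651 = -21306711899000165/558693178512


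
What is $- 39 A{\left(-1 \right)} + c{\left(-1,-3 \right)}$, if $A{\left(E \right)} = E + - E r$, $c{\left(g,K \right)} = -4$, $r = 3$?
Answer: $-82$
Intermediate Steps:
$A{\left(E \right)} = - 2 E$ ($A{\left(E \right)} = E + - E 3 = E - 3 E = - 2 E$)
$- 39 A{\left(-1 \right)} + c{\left(-1,-3 \right)} = - 39 \left(\left(-2\right) \left(-1\right)\right) - 4 = \left(-39\right) 2 - 4 = -78 - 4 = -82$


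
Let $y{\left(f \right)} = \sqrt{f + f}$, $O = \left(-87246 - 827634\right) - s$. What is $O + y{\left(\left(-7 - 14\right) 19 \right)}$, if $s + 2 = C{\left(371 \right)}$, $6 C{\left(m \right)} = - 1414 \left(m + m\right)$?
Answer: $- \frac{2220040}{3} + i \sqrt{798} \approx -7.4001 \cdot 10^{5} + 28.249 i$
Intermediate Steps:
$C{\left(m \right)} = - \frac{1414 m}{3}$ ($C{\left(m \right)} = \frac{\left(-1414\right) \left(m + m\right)}{6} = \frac{\left(-1414\right) 2 m}{6} = \frac{\left(-2828\right) m}{6} = - \frac{1414 m}{3}$)
$s = - \frac{524600}{3}$ ($s = -2 - \frac{524594}{3} = - \frac{524600}{3} \approx -1.7487 \cdot 10^{5}$)
$O = - \frac{2220040}{3}$ ($O = \left(-87246 - 827634\right) - - \frac{524600}{3} = -914880 + \frac{524600}{3} = - \frac{2220040}{3} \approx -7.4001 \cdot 10^{5}$)
$y{\left(f \right)} = \sqrt{2} \sqrt{f}$ ($y{\left(f \right)} = \sqrt{2 f} = \sqrt{2} \sqrt{f}$)
$O + y{\left(\left(-7 - 14\right) 19 \right)} = - \frac{2220040}{3} + \sqrt{2} \sqrt{\left(-7 - 14\right) 19} = - \frac{2220040}{3} + \sqrt{2} \sqrt{\left(-21\right) 19} = - \frac{2220040}{3} + \sqrt{2} \sqrt{-399} = - \frac{2220040}{3} + \sqrt{2} i \sqrt{399} = - \frac{2220040}{3} + i \sqrt{798}$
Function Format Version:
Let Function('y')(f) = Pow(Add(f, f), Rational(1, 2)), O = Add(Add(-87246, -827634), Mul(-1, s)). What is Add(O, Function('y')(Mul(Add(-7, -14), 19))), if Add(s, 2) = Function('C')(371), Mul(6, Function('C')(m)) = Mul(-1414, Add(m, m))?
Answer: Add(Rational(-2220040, 3), Mul(I, Pow(798, Rational(1, 2)))) ≈ Add(-7.4001e+5, Mul(28.249, I))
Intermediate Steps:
Function('C')(m) = Mul(Rational(-1414, 3), m) (Function('C')(m) = Mul(Rational(1, 6), Mul(-1414, Add(m, m))) = Mul(Rational(1, 6), Mul(-1414, Mul(2, m))) = Mul(Rational(1, 6), Mul(-2828, m)) = Mul(Rational(-1414, 3), m))
s = Rational(-524600, 3) (s = Add(-2, Mul(Rational(-1414, 3), 371)) = Add(-2, Rational(-524594, 3)) = Rational(-524600, 3) ≈ -1.7487e+5)
O = Rational(-2220040, 3) (O = Add(Add(-87246, -827634), Mul(-1, Rational(-524600, 3))) = Add(-914880, Rational(524600, 3)) = Rational(-2220040, 3) ≈ -7.4001e+5)
Function('y')(f) = Mul(Pow(2, Rational(1, 2)), Pow(f, Rational(1, 2))) (Function('y')(f) = Pow(Mul(2, f), Rational(1, 2)) = Mul(Pow(2, Rational(1, 2)), Pow(f, Rational(1, 2))))
Add(O, Function('y')(Mul(Add(-7, -14), 19))) = Add(Rational(-2220040, 3), Mul(Pow(2, Rational(1, 2)), Pow(Mul(Add(-7, -14), 19), Rational(1, 2)))) = Add(Rational(-2220040, 3), Mul(Pow(2, Rational(1, 2)), Pow(Mul(-21, 19), Rational(1, 2)))) = Add(Rational(-2220040, 3), Mul(Pow(2, Rational(1, 2)), Pow(-399, Rational(1, 2)))) = Add(Rational(-2220040, 3), Mul(Pow(2, Rational(1, 2)), Mul(I, Pow(399, Rational(1, 2))))) = Add(Rational(-2220040, 3), Mul(I, Pow(798, Rational(1, 2))))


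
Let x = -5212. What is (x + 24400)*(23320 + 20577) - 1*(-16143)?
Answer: 842311779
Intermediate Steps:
(x + 24400)*(23320 + 20577) - 1*(-16143) = (-5212 + 24400)*(23320 + 20577) - 1*(-16143) = 19188*43897 + 16143 = 842295636 + 16143 = 842311779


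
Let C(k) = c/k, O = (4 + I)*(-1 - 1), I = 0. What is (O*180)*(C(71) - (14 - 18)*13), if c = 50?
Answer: -5388480/71 ≈ -75894.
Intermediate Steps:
O = -8 (O = (4 + 0)*(-1 - 1) = 4*(-2) = -8)
C(k) = 50/k
(O*180)*(C(71) - (14 - 18)*13) = (-8*180)*(50/71 - (14 - 18)*13) = -1440*(50*(1/71) - (-4)*13) = -1440*(50/71 - 1*(-52)) = -1440*(50/71 + 52) = -1440*3742/71 = -5388480/71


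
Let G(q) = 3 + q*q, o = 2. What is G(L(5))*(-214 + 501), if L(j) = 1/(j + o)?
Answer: 6068/7 ≈ 866.86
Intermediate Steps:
L(j) = 1/(2 + j) (L(j) = 1/(j + 2) = 1/(2 + j))
G(q) = 3 + q**2
G(L(5))*(-214 + 501) = (3 + (1/(2 + 5))**2)*(-214 + 501) = (3 + (1/7)**2)*287 = (3 + 1/49)*287 = (148/49)*287 = 6068/7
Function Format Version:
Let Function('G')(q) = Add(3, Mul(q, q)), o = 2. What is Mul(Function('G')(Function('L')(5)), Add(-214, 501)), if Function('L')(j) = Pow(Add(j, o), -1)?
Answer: Rational(6068, 7) ≈ 866.86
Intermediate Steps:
Function('L')(j) = Pow(Add(2, j), -1) (Function('L')(j) = Pow(Add(j, 2), -1) = Pow(Add(2, j), -1))
Function('G')(q) = Add(3, Pow(q, 2))
Mul(Function('G')(Function('L')(5)), Add(-214, 501)) = Mul(Add(3, Pow(Pow(Add(2, 5), -1), 2)), Add(-214, 501)) = Mul(Add(3, Pow(Pow(7, -1), 2)), 287) = Mul(Add(3, Pow(Rational(1, 7), 2)), 287) = Mul(Add(3, Rational(1, 49)), 287) = Mul(Rational(148, 49), 287) = Rational(6068, 7)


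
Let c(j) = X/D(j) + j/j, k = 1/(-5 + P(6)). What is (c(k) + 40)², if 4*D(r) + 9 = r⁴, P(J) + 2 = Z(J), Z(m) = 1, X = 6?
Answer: 199879632241/136025569 ≈ 1469.4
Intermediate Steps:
P(J) = -1 (P(J) = -2 + 1 = -1)
D(r) = -9/4 + r⁴/4
k = -⅙ (k = 1/(-5 - 1) = 1/(-6) = -⅙ ≈ -0.16667)
c(j) = 1 + 6/(-9/4 + j⁴/4) (c(j) = 6/(-9/4 + j⁴/4) + j/j = 6/(-9/4 + j⁴/4) + 1 = 1 + 6/(-9/4 + j⁴/4))
(c(k) + 40)² = ((15 + (-⅙)⁴)/(-9 + (-⅙)⁴) + 40)² = ((15 + 1/1296)/(-9 + 1/1296) + 40)² = ((19441/1296)/(-11663/1296) + 40)² = (-1296/11663*19441/1296 + 40)² = (-19441/11663 + 40)² = (447079/11663)² = 199879632241/136025569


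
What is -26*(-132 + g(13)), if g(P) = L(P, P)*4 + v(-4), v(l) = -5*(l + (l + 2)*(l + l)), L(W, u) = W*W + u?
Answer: -13936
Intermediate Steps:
L(W, u) = u + W**2 (L(W, u) = W**2 + u = u + W**2)
v(l) = -5*l - 10*l*(2 + l) (v(l) = -5*(l + (2 + l)*(2*l)) = -5*(l + 2*l*(2 + l)) = -5*l - 10*l*(2 + l))
g(P) = -60 + 4*P + 4*P**2 (g(P) = (P + P**2)*4 - 5*(-4)*(5 + 2*(-4)) = (4*P + 4*P**2) - 5*(-4)*(5 - 8) = (4*P + 4*P**2) - 5*(-4)*(-3) = (4*P + 4*P**2) - 60 = -60 + 4*P + 4*P**2)
-26*(-132 + g(13)) = -26*(-132 + (-60 + 4*13 + 4*13**2)) = -26*(-132 + (-60 + 52 + 4*169)) = -26*(-132 + (-60 + 52 + 676)) = -26*(-132 + 668) = -26*536 = -13936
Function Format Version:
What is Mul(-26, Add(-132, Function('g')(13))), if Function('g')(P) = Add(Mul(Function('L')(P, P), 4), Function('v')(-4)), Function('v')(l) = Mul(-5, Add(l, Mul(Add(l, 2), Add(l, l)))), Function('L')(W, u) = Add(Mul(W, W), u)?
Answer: -13936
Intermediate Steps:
Function('L')(W, u) = Add(u, Pow(W, 2)) (Function('L')(W, u) = Add(Pow(W, 2), u) = Add(u, Pow(W, 2)))
Function('v')(l) = Add(Mul(-5, l), Mul(-10, l, Add(2, l))) (Function('v')(l) = Mul(-5, Add(l, Mul(Add(2, l), Mul(2, l)))) = Mul(-5, Add(l, Mul(2, l, Add(2, l)))) = Add(Mul(-5, l), Mul(-10, l, Add(2, l))))
Function('g')(P) = Add(-60, Mul(4, P), Mul(4, Pow(P, 2))) (Function('g')(P) = Add(Mul(Add(P, Pow(P, 2)), 4), Mul(-5, -4, Add(5, Mul(2, -4)))) = Add(Add(Mul(4, P), Mul(4, Pow(P, 2))), Mul(-5, -4, Add(5, -8))) = Add(Add(Mul(4, P), Mul(4, Pow(P, 2))), Mul(-5, -4, -3)) = Add(Add(Mul(4, P), Mul(4, Pow(P, 2))), -60) = Add(-60, Mul(4, P), Mul(4, Pow(P, 2))))
Mul(-26, Add(-132, Function('g')(13))) = Mul(-26, Add(-132, Add(-60, Mul(4, 13), Mul(4, Pow(13, 2))))) = Mul(-26, Add(-132, Add(-60, 52, Mul(4, 169)))) = Mul(-26, Add(-132, Add(-60, 52, 676))) = Mul(-26, Add(-132, 668)) = Mul(-26, 536) = -13936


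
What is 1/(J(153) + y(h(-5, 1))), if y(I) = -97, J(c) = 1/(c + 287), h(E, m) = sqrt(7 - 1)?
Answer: -440/42679 ≈ -0.010310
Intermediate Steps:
h(E, m) = sqrt(6)
J(c) = 1/(287 + c)
1/(J(153) + y(h(-5, 1))) = 1/(1/(287 + 153) - 97) = 1/(1/440 - 97) = 1/(-42679/440) = -440/42679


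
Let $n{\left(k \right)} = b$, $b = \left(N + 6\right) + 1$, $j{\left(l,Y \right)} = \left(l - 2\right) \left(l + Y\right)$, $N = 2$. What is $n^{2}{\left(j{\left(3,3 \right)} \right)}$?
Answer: $81$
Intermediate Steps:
$j{\left(l,Y \right)} = \left(-2 + l\right) \left(Y + l\right)$
$b = 9$ ($b = \left(2 + 6\right) + 1 = 8 + 1 = 9$)
$n{\left(k \right)} = 9$
$n^{2}{\left(j{\left(3,3 \right)} \right)} = 9^{2} = 81$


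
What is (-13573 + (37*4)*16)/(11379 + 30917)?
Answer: -11205/42296 ≈ -0.26492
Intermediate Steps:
(-13573 + (37*4)*16)/(11379 + 30917) = (-13573 + 148*16)/42296 = (-13573 + 2368)*(1/42296) = -11205*1/42296 = -11205/42296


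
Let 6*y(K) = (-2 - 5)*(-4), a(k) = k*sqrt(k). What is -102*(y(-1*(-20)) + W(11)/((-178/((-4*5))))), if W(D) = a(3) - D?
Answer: -31144/89 - 3060*sqrt(3)/89 ≈ -409.48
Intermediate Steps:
a(k) = k**(3/2)
y(K) = 14/3 (y(K) = ((-2 - 5)*(-4))/6 = (-7*(-4))/6 = (1/6)*28 = 14/3)
W(D) = -D + 3*sqrt(3) (W(D) = 3**(3/2) - D = 3*sqrt(3) - D = -D + 3*sqrt(3))
-102*(y(-1*(-20)) + W(11)/((-178/((-4*5))))) = -102*(14/3 + (-1*11 + 3*sqrt(3))/((-178/((-4*5))))) = -102*(14/3 + (-11 + 3*sqrt(3))/((-178/(-20)))) = -102*(14/3 + (-11 + 3*sqrt(3))/((-178*(-1/20)))) = -102*(14/3 + (-11 + 3*sqrt(3))/(89/10)) = -102*(14/3 + (-11 + 3*sqrt(3))*(10/89)) = -102*(14/3 + (-110/89 + 30*sqrt(3)/89)) = -102*(916/267 + 30*sqrt(3)/89) = -31144/89 - 3060*sqrt(3)/89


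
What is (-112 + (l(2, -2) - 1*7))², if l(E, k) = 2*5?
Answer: 11881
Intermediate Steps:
l(E, k) = 10
(-112 + (l(2, -2) - 1*7))² = (-112 + (10 - 1*7))² = (-112 + (10 - 7))² = (-112 + 3)² = (-109)² = 11881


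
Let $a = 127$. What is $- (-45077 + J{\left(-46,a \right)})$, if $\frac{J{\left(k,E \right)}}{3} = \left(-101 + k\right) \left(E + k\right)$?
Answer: $80798$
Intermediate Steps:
$J{\left(k,E \right)} = 3 \left(-101 + k\right) \left(E + k\right)$
$- (-45077 + J{\left(-46,a \right)}) = - (-45077 + \left(\left(-303\right) 127 - -13938 + 3 \left(-46\right)^{2} + 3 \cdot 127 \left(-46\right)\right)) = - (-45077 + \left(-38481 + 13938 + 3 \cdot 2116 - 17526\right)) = - (-45077 + \left(-38481 + 13938 + 6348 - 17526\right)) = - (-45077 - 35721) = \left(-1\right) \left(-80798\right) = 80798$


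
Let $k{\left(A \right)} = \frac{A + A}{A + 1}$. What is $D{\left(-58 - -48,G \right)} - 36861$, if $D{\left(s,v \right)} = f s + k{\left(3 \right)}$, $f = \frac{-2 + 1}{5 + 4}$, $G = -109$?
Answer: $- \frac{663451}{18} \approx -36858.0$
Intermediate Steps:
$f = - \frac{1}{9} \approx -0.11111$
$k{\left(A \right)} = \frac{2 A}{1 + A}$
$D{\left(s,v \right)} = \frac{3}{2} - \frac{s}{9}$ ($D{\left(s,v \right)} = - \frac{s}{9} + 2 \cdot 3 \frac{1}{1 + 3} = - \frac{s}{9} + 2 \cdot 3 \cdot \frac{1}{4} = - \frac{s}{9} + \frac{3}{2} = \frac{3}{2} - \frac{s}{9}$)
$D{\left(-58 - -48,G \right)} - 36861 = \left(\frac{3}{2} - \frac{-58 - -48}{9}\right) - 36861 = \left(\frac{3}{2} - \frac{-58 + 48}{9}\right) - 36861 = \left(\frac{3}{2} - - \frac{10}{9}\right) - 36861 = \left(\frac{3}{2} + \frac{10}{9}\right) - 36861 = \frac{47}{18} - 36861 = - \frac{663451}{18}$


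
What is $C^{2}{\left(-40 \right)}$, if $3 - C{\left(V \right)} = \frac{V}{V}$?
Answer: $4$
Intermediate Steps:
$C{\left(V \right)} = 2$ ($C{\left(V \right)} = 3 - \frac{V}{V} = 3 - 1 = 2$)
$C^{2}{\left(-40 \right)} = 2^{2} = 4$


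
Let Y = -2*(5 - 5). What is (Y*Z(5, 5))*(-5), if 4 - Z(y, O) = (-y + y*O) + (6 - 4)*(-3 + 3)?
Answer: 0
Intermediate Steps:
Y = 0 (Y = -2*0 = 0)
Z(y, O) = 4 + y - O*y (Z(y, O) = 4 - ((-y + y*O) + (6 - 4)*(-3 + 3)) = 4 - ((-y + O*y) + 2*0) = 4 - ((-y + O*y) + 0) = 4 - (-y + O*y) = 4 + (y - O*y) = 4 + y - O*y)
(Y*Z(5, 5))*(-5) = (0*(4 + 5 - 1*5*5))*(-5) = (0*(4 + 5 - 25))*(-5) = (0*(-16))*(-5) = 0*(-5) = 0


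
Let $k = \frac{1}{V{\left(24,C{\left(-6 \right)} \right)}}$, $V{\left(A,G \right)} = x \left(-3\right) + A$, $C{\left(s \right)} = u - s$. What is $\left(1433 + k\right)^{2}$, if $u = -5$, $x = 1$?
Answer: $\frac{905648836}{441} \approx 2.0536 \cdot 10^{6}$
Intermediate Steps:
$C{\left(s \right)} = -5 - s$
$V{\left(A,G \right)} = -3 + A$ ($V{\left(A,G \right)} = 1 \left(-3\right) + A = -3 + A$)
$k = \frac{1}{21}$ ($k = \frac{1}{-3 + 24} = \frac{1}{21} \approx 0.047619$)
$\left(1433 + k\right)^{2} = \left(1433 + \frac{1}{21}\right)^{2} = \left(\frac{30094}{21}\right)^{2} = \frac{905648836}{441}$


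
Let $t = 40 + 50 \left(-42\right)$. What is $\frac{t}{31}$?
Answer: $- \frac{2060}{31} \approx -66.452$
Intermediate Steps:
$t = -2060$ ($t = 40 - 2100 = -2060$)
$\frac{t}{31} = \frac{1}{31} \left(-2060\right) = - \frac{2060}{31}$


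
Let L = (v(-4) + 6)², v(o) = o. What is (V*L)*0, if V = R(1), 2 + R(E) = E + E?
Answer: 0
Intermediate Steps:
R(E) = -2 + 2*E (R(E) = -2 + (E + E) = -2 + 2*E)
L = 4 (L = (-4 + 6)² = 2² = 4)
V = 0 (V = -2 + 2*1 = -2 + 2 = 0)
(V*L)*0 = (0*4)*0 = 0*0 = 0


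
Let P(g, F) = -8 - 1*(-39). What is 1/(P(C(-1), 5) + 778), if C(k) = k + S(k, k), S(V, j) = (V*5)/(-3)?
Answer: 1/809 ≈ 0.0012361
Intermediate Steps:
S(V, j) = -5*V/3 (S(V, j) = (5*V)*(-⅓) = -5*V/3)
C(k) = -2*k/3 (C(k) = k - 5*k/3 = -2*k/3)
P(g, F) = 31 (P(g, F) = -8 + 39 = 31)
1/(P(C(-1), 5) + 778) = 1/(31 + 778) = 1/809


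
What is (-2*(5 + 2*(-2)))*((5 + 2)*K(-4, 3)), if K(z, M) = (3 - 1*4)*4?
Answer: 56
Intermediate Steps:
K(z, M) = -4 (K(z, M) = (3 - 4)*4 = -1*4 = -4)
(-2*(5 + 2*(-2)))*((5 + 2)*K(-4, 3)) = (-2*(5 + 2*(-2)))*((5 + 2)*(-4)) = (-2*(5 - 4))*(7*(-4)) = -2*1*(-28) = -2*(-28) = 56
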